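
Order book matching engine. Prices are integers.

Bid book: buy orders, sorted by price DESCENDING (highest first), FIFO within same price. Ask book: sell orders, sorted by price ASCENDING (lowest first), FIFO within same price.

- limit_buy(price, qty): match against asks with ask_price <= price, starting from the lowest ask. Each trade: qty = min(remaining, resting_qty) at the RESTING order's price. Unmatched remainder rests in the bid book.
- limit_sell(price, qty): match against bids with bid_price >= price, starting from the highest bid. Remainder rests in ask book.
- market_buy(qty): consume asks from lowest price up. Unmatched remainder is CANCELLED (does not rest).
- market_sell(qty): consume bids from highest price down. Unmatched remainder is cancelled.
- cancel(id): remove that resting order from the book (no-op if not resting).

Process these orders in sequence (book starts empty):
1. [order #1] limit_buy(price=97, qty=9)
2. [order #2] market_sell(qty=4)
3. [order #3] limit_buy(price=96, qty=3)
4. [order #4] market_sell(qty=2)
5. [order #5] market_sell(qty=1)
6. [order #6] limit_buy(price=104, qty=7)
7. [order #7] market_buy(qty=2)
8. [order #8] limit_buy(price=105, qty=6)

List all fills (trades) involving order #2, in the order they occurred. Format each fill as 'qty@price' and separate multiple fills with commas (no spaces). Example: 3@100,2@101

After op 1 [order #1] limit_buy(price=97, qty=9): fills=none; bids=[#1:9@97] asks=[-]
After op 2 [order #2] market_sell(qty=4): fills=#1x#2:4@97; bids=[#1:5@97] asks=[-]
After op 3 [order #3] limit_buy(price=96, qty=3): fills=none; bids=[#1:5@97 #3:3@96] asks=[-]
After op 4 [order #4] market_sell(qty=2): fills=#1x#4:2@97; bids=[#1:3@97 #3:3@96] asks=[-]
After op 5 [order #5] market_sell(qty=1): fills=#1x#5:1@97; bids=[#1:2@97 #3:3@96] asks=[-]
After op 6 [order #6] limit_buy(price=104, qty=7): fills=none; bids=[#6:7@104 #1:2@97 #3:3@96] asks=[-]
After op 7 [order #7] market_buy(qty=2): fills=none; bids=[#6:7@104 #1:2@97 #3:3@96] asks=[-]
After op 8 [order #8] limit_buy(price=105, qty=6): fills=none; bids=[#8:6@105 #6:7@104 #1:2@97 #3:3@96] asks=[-]

Answer: 4@97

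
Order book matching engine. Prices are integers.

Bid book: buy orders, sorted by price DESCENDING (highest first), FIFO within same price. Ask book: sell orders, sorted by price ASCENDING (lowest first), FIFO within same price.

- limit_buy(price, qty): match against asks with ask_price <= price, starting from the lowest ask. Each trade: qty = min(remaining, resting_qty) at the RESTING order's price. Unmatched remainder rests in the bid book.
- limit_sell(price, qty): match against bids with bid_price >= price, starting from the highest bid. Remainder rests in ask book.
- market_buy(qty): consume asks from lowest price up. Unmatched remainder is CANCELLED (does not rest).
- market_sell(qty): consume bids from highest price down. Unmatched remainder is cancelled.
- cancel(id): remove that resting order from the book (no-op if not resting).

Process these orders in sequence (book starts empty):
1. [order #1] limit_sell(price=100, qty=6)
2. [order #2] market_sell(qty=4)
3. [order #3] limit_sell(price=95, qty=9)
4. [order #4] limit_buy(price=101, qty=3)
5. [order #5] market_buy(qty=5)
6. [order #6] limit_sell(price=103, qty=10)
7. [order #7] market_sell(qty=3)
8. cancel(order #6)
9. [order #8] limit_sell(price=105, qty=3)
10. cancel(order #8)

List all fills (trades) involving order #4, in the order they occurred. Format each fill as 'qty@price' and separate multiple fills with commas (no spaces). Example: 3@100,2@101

After op 1 [order #1] limit_sell(price=100, qty=6): fills=none; bids=[-] asks=[#1:6@100]
After op 2 [order #2] market_sell(qty=4): fills=none; bids=[-] asks=[#1:6@100]
After op 3 [order #3] limit_sell(price=95, qty=9): fills=none; bids=[-] asks=[#3:9@95 #1:6@100]
After op 4 [order #4] limit_buy(price=101, qty=3): fills=#4x#3:3@95; bids=[-] asks=[#3:6@95 #1:6@100]
After op 5 [order #5] market_buy(qty=5): fills=#5x#3:5@95; bids=[-] asks=[#3:1@95 #1:6@100]
After op 6 [order #6] limit_sell(price=103, qty=10): fills=none; bids=[-] asks=[#3:1@95 #1:6@100 #6:10@103]
After op 7 [order #7] market_sell(qty=3): fills=none; bids=[-] asks=[#3:1@95 #1:6@100 #6:10@103]
After op 8 cancel(order #6): fills=none; bids=[-] asks=[#3:1@95 #1:6@100]
After op 9 [order #8] limit_sell(price=105, qty=3): fills=none; bids=[-] asks=[#3:1@95 #1:6@100 #8:3@105]
After op 10 cancel(order #8): fills=none; bids=[-] asks=[#3:1@95 #1:6@100]

Answer: 3@95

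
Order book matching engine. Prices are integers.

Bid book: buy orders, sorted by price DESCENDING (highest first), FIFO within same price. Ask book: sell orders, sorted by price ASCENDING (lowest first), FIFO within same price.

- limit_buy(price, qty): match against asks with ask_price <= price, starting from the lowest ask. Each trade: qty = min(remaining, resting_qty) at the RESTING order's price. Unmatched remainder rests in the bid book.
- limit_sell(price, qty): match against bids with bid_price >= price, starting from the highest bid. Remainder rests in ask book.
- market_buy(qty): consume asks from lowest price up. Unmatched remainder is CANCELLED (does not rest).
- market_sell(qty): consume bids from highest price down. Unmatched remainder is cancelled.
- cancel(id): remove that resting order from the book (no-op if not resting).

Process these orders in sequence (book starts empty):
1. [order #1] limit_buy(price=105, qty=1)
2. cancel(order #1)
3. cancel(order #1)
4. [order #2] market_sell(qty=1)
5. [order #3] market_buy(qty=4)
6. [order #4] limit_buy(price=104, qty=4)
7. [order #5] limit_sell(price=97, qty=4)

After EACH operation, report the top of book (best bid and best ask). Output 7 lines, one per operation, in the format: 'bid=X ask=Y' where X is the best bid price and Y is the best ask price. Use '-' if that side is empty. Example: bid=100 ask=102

Answer: bid=105 ask=-
bid=- ask=-
bid=- ask=-
bid=- ask=-
bid=- ask=-
bid=104 ask=-
bid=- ask=-

Derivation:
After op 1 [order #1] limit_buy(price=105, qty=1): fills=none; bids=[#1:1@105] asks=[-]
After op 2 cancel(order #1): fills=none; bids=[-] asks=[-]
After op 3 cancel(order #1): fills=none; bids=[-] asks=[-]
After op 4 [order #2] market_sell(qty=1): fills=none; bids=[-] asks=[-]
After op 5 [order #3] market_buy(qty=4): fills=none; bids=[-] asks=[-]
After op 6 [order #4] limit_buy(price=104, qty=4): fills=none; bids=[#4:4@104] asks=[-]
After op 7 [order #5] limit_sell(price=97, qty=4): fills=#4x#5:4@104; bids=[-] asks=[-]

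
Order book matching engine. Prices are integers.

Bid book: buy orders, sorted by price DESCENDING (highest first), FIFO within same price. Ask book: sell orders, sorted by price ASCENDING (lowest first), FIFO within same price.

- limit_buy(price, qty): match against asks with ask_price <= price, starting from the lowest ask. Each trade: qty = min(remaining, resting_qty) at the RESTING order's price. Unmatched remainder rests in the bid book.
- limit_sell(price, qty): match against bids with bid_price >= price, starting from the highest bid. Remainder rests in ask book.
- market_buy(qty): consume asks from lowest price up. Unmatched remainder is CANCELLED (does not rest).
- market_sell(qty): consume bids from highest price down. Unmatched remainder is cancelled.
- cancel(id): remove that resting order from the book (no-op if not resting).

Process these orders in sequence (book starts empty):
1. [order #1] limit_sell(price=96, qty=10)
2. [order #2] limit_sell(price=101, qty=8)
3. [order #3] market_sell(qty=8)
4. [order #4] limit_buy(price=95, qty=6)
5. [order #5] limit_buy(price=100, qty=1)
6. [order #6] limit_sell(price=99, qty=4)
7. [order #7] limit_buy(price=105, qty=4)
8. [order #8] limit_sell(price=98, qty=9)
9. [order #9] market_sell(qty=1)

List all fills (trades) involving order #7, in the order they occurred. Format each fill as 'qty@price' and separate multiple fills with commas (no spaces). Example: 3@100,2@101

Answer: 4@96

Derivation:
After op 1 [order #1] limit_sell(price=96, qty=10): fills=none; bids=[-] asks=[#1:10@96]
After op 2 [order #2] limit_sell(price=101, qty=8): fills=none; bids=[-] asks=[#1:10@96 #2:8@101]
After op 3 [order #3] market_sell(qty=8): fills=none; bids=[-] asks=[#1:10@96 #2:8@101]
After op 4 [order #4] limit_buy(price=95, qty=6): fills=none; bids=[#4:6@95] asks=[#1:10@96 #2:8@101]
After op 5 [order #5] limit_buy(price=100, qty=1): fills=#5x#1:1@96; bids=[#4:6@95] asks=[#1:9@96 #2:8@101]
After op 6 [order #6] limit_sell(price=99, qty=4): fills=none; bids=[#4:6@95] asks=[#1:9@96 #6:4@99 #2:8@101]
After op 7 [order #7] limit_buy(price=105, qty=4): fills=#7x#1:4@96; bids=[#4:6@95] asks=[#1:5@96 #6:4@99 #2:8@101]
After op 8 [order #8] limit_sell(price=98, qty=9): fills=none; bids=[#4:6@95] asks=[#1:5@96 #8:9@98 #6:4@99 #2:8@101]
After op 9 [order #9] market_sell(qty=1): fills=#4x#9:1@95; bids=[#4:5@95] asks=[#1:5@96 #8:9@98 #6:4@99 #2:8@101]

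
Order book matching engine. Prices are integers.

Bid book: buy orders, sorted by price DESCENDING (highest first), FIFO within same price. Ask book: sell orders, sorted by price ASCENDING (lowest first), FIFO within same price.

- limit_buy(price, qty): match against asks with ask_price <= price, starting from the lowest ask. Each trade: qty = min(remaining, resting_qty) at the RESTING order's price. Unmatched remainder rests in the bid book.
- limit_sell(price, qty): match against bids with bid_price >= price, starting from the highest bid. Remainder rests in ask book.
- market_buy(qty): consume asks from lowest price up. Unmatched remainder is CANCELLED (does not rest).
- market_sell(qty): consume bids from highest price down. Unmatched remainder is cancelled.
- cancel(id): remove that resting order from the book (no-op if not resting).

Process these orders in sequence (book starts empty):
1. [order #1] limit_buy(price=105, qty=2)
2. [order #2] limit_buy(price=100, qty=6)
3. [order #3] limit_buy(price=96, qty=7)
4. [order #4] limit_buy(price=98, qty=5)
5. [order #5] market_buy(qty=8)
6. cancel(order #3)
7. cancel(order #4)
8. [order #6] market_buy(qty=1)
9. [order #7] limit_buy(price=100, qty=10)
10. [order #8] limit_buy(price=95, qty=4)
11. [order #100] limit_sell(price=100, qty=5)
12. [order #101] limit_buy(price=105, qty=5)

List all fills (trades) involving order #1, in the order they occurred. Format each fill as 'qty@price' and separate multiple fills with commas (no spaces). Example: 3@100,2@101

After op 1 [order #1] limit_buy(price=105, qty=2): fills=none; bids=[#1:2@105] asks=[-]
After op 2 [order #2] limit_buy(price=100, qty=6): fills=none; bids=[#1:2@105 #2:6@100] asks=[-]
After op 3 [order #3] limit_buy(price=96, qty=7): fills=none; bids=[#1:2@105 #2:6@100 #3:7@96] asks=[-]
After op 4 [order #4] limit_buy(price=98, qty=5): fills=none; bids=[#1:2@105 #2:6@100 #4:5@98 #3:7@96] asks=[-]
After op 5 [order #5] market_buy(qty=8): fills=none; bids=[#1:2@105 #2:6@100 #4:5@98 #3:7@96] asks=[-]
After op 6 cancel(order #3): fills=none; bids=[#1:2@105 #2:6@100 #4:5@98] asks=[-]
After op 7 cancel(order #4): fills=none; bids=[#1:2@105 #2:6@100] asks=[-]
After op 8 [order #6] market_buy(qty=1): fills=none; bids=[#1:2@105 #2:6@100] asks=[-]
After op 9 [order #7] limit_buy(price=100, qty=10): fills=none; bids=[#1:2@105 #2:6@100 #7:10@100] asks=[-]
After op 10 [order #8] limit_buy(price=95, qty=4): fills=none; bids=[#1:2@105 #2:6@100 #7:10@100 #8:4@95] asks=[-]
After op 11 [order #100] limit_sell(price=100, qty=5): fills=#1x#100:2@105 #2x#100:3@100; bids=[#2:3@100 #7:10@100 #8:4@95] asks=[-]
After op 12 [order #101] limit_buy(price=105, qty=5): fills=none; bids=[#101:5@105 #2:3@100 #7:10@100 #8:4@95] asks=[-]

Answer: 2@105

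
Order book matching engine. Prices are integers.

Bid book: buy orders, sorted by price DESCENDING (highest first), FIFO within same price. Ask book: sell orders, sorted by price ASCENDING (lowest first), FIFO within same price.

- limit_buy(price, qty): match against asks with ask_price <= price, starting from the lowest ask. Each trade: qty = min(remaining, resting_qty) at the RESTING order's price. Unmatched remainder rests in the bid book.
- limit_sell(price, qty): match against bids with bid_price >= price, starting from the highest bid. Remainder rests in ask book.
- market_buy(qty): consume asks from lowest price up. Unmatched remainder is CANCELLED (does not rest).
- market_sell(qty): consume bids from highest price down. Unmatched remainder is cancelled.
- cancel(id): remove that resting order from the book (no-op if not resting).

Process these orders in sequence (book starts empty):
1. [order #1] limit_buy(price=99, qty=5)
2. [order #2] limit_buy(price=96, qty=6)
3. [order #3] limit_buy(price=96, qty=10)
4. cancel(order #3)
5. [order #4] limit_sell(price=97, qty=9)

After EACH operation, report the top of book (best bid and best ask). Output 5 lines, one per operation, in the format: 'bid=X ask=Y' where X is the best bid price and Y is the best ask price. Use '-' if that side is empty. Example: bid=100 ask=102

Answer: bid=99 ask=-
bid=99 ask=-
bid=99 ask=-
bid=99 ask=-
bid=96 ask=97

Derivation:
After op 1 [order #1] limit_buy(price=99, qty=5): fills=none; bids=[#1:5@99] asks=[-]
After op 2 [order #2] limit_buy(price=96, qty=6): fills=none; bids=[#1:5@99 #2:6@96] asks=[-]
After op 3 [order #3] limit_buy(price=96, qty=10): fills=none; bids=[#1:5@99 #2:6@96 #3:10@96] asks=[-]
After op 4 cancel(order #3): fills=none; bids=[#1:5@99 #2:6@96] asks=[-]
After op 5 [order #4] limit_sell(price=97, qty=9): fills=#1x#4:5@99; bids=[#2:6@96] asks=[#4:4@97]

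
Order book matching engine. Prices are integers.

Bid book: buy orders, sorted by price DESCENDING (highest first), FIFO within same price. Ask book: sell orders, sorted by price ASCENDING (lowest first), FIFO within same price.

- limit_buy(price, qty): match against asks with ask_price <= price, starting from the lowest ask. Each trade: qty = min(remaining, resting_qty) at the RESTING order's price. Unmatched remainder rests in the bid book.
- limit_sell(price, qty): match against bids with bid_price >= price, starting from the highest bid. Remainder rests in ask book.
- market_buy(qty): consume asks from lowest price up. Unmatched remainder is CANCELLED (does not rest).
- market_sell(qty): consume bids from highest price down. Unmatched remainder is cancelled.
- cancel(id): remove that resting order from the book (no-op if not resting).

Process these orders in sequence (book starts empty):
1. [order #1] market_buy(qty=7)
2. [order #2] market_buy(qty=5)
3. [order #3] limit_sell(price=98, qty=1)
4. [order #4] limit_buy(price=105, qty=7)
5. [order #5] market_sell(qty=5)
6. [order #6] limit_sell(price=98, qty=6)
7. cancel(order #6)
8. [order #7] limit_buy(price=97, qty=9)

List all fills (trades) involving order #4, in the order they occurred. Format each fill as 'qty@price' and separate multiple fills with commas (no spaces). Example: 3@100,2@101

Answer: 1@98,5@105,1@105

Derivation:
After op 1 [order #1] market_buy(qty=7): fills=none; bids=[-] asks=[-]
After op 2 [order #2] market_buy(qty=5): fills=none; bids=[-] asks=[-]
After op 3 [order #3] limit_sell(price=98, qty=1): fills=none; bids=[-] asks=[#3:1@98]
After op 4 [order #4] limit_buy(price=105, qty=7): fills=#4x#3:1@98; bids=[#4:6@105] asks=[-]
After op 5 [order #5] market_sell(qty=5): fills=#4x#5:5@105; bids=[#4:1@105] asks=[-]
After op 6 [order #6] limit_sell(price=98, qty=6): fills=#4x#6:1@105; bids=[-] asks=[#6:5@98]
After op 7 cancel(order #6): fills=none; bids=[-] asks=[-]
After op 8 [order #7] limit_buy(price=97, qty=9): fills=none; bids=[#7:9@97] asks=[-]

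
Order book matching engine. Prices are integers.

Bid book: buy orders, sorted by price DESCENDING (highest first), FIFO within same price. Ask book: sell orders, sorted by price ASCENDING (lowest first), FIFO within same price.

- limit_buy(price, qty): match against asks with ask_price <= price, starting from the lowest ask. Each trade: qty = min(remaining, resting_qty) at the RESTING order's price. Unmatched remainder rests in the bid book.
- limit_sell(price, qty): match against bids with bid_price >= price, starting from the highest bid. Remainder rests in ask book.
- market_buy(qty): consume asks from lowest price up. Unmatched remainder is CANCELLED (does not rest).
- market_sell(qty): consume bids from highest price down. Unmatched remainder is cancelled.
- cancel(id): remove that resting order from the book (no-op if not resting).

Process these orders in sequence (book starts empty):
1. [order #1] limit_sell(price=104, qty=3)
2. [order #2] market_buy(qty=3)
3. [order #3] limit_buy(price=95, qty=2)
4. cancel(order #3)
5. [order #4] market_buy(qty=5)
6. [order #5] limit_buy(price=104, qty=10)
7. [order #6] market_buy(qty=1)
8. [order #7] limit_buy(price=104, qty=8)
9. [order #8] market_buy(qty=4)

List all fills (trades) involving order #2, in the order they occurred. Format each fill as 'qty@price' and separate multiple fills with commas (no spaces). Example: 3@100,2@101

Answer: 3@104

Derivation:
After op 1 [order #1] limit_sell(price=104, qty=3): fills=none; bids=[-] asks=[#1:3@104]
After op 2 [order #2] market_buy(qty=3): fills=#2x#1:3@104; bids=[-] asks=[-]
After op 3 [order #3] limit_buy(price=95, qty=2): fills=none; bids=[#3:2@95] asks=[-]
After op 4 cancel(order #3): fills=none; bids=[-] asks=[-]
After op 5 [order #4] market_buy(qty=5): fills=none; bids=[-] asks=[-]
After op 6 [order #5] limit_buy(price=104, qty=10): fills=none; bids=[#5:10@104] asks=[-]
After op 7 [order #6] market_buy(qty=1): fills=none; bids=[#5:10@104] asks=[-]
After op 8 [order #7] limit_buy(price=104, qty=8): fills=none; bids=[#5:10@104 #7:8@104] asks=[-]
After op 9 [order #8] market_buy(qty=4): fills=none; bids=[#5:10@104 #7:8@104] asks=[-]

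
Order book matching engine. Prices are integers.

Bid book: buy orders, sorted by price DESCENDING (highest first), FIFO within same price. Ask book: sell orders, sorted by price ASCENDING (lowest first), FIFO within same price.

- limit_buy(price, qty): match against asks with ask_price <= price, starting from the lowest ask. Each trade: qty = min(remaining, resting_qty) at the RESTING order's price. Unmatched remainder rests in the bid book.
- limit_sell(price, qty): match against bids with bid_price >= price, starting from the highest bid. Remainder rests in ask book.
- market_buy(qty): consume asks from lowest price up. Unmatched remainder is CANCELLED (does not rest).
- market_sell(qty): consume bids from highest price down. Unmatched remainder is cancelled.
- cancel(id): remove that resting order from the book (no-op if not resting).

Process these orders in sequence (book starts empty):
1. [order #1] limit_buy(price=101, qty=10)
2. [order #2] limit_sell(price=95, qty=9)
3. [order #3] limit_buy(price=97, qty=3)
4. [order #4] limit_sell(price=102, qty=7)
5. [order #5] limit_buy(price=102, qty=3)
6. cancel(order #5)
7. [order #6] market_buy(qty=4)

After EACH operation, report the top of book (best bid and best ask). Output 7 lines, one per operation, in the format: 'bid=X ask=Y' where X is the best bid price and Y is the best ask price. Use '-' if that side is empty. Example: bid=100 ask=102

After op 1 [order #1] limit_buy(price=101, qty=10): fills=none; bids=[#1:10@101] asks=[-]
After op 2 [order #2] limit_sell(price=95, qty=9): fills=#1x#2:9@101; bids=[#1:1@101] asks=[-]
After op 3 [order #3] limit_buy(price=97, qty=3): fills=none; bids=[#1:1@101 #3:3@97] asks=[-]
After op 4 [order #4] limit_sell(price=102, qty=7): fills=none; bids=[#1:1@101 #3:3@97] asks=[#4:7@102]
After op 5 [order #5] limit_buy(price=102, qty=3): fills=#5x#4:3@102; bids=[#1:1@101 #3:3@97] asks=[#4:4@102]
After op 6 cancel(order #5): fills=none; bids=[#1:1@101 #3:3@97] asks=[#4:4@102]
After op 7 [order #6] market_buy(qty=4): fills=#6x#4:4@102; bids=[#1:1@101 #3:3@97] asks=[-]

Answer: bid=101 ask=-
bid=101 ask=-
bid=101 ask=-
bid=101 ask=102
bid=101 ask=102
bid=101 ask=102
bid=101 ask=-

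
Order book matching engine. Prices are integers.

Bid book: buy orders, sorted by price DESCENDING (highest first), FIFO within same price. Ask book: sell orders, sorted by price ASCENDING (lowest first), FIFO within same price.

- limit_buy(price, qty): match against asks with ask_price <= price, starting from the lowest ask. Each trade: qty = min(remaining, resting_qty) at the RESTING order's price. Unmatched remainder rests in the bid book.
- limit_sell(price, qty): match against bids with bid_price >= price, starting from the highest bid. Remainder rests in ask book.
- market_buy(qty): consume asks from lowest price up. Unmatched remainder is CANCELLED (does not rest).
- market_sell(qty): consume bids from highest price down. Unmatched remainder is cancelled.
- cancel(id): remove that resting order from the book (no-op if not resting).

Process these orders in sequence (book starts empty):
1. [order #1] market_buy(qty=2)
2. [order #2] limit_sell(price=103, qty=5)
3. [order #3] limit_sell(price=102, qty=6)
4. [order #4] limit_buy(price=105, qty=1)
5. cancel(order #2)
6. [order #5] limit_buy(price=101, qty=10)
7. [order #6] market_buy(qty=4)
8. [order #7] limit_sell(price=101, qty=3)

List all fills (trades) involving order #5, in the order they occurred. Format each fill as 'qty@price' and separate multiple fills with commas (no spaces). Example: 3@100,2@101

Answer: 3@101

Derivation:
After op 1 [order #1] market_buy(qty=2): fills=none; bids=[-] asks=[-]
After op 2 [order #2] limit_sell(price=103, qty=5): fills=none; bids=[-] asks=[#2:5@103]
After op 3 [order #3] limit_sell(price=102, qty=6): fills=none; bids=[-] asks=[#3:6@102 #2:5@103]
After op 4 [order #4] limit_buy(price=105, qty=1): fills=#4x#3:1@102; bids=[-] asks=[#3:5@102 #2:5@103]
After op 5 cancel(order #2): fills=none; bids=[-] asks=[#3:5@102]
After op 6 [order #5] limit_buy(price=101, qty=10): fills=none; bids=[#5:10@101] asks=[#3:5@102]
After op 7 [order #6] market_buy(qty=4): fills=#6x#3:4@102; bids=[#5:10@101] asks=[#3:1@102]
After op 8 [order #7] limit_sell(price=101, qty=3): fills=#5x#7:3@101; bids=[#5:7@101] asks=[#3:1@102]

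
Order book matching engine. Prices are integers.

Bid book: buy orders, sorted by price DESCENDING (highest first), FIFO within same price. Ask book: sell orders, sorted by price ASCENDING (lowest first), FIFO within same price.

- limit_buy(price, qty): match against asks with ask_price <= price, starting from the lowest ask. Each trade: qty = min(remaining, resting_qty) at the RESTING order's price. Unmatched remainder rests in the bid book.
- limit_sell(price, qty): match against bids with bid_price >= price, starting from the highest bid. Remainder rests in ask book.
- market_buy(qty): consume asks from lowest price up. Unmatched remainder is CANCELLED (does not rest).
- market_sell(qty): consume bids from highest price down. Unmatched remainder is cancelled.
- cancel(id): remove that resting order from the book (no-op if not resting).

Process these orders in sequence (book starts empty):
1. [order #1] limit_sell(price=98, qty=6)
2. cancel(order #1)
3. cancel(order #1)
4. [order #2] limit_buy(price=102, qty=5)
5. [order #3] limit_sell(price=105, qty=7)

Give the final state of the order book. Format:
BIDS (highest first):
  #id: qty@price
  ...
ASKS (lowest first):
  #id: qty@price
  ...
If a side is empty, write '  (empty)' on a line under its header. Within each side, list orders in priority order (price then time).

Answer: BIDS (highest first):
  #2: 5@102
ASKS (lowest first):
  #3: 7@105

Derivation:
After op 1 [order #1] limit_sell(price=98, qty=6): fills=none; bids=[-] asks=[#1:6@98]
After op 2 cancel(order #1): fills=none; bids=[-] asks=[-]
After op 3 cancel(order #1): fills=none; bids=[-] asks=[-]
After op 4 [order #2] limit_buy(price=102, qty=5): fills=none; bids=[#2:5@102] asks=[-]
After op 5 [order #3] limit_sell(price=105, qty=7): fills=none; bids=[#2:5@102] asks=[#3:7@105]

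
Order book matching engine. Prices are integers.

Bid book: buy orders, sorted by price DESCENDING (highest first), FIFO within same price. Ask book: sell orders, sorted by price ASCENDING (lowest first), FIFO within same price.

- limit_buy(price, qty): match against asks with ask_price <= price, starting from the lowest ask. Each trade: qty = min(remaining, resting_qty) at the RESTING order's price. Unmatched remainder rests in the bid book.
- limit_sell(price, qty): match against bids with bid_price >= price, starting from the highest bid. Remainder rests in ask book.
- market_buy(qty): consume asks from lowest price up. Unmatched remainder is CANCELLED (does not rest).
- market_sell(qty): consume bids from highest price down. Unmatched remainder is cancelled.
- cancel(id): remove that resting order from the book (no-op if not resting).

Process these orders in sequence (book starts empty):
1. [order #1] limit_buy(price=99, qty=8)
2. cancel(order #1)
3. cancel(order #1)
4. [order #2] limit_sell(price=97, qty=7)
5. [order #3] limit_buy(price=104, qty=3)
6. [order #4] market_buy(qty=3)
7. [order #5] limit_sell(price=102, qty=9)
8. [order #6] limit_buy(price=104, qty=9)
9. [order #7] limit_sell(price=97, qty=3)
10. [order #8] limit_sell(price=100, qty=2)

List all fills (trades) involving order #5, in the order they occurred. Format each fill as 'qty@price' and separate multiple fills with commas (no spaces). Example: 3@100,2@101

Answer: 8@102

Derivation:
After op 1 [order #1] limit_buy(price=99, qty=8): fills=none; bids=[#1:8@99] asks=[-]
After op 2 cancel(order #1): fills=none; bids=[-] asks=[-]
After op 3 cancel(order #1): fills=none; bids=[-] asks=[-]
After op 4 [order #2] limit_sell(price=97, qty=7): fills=none; bids=[-] asks=[#2:7@97]
After op 5 [order #3] limit_buy(price=104, qty=3): fills=#3x#2:3@97; bids=[-] asks=[#2:4@97]
After op 6 [order #4] market_buy(qty=3): fills=#4x#2:3@97; bids=[-] asks=[#2:1@97]
After op 7 [order #5] limit_sell(price=102, qty=9): fills=none; bids=[-] asks=[#2:1@97 #5:9@102]
After op 8 [order #6] limit_buy(price=104, qty=9): fills=#6x#2:1@97 #6x#5:8@102; bids=[-] asks=[#5:1@102]
After op 9 [order #7] limit_sell(price=97, qty=3): fills=none; bids=[-] asks=[#7:3@97 #5:1@102]
After op 10 [order #8] limit_sell(price=100, qty=2): fills=none; bids=[-] asks=[#7:3@97 #8:2@100 #5:1@102]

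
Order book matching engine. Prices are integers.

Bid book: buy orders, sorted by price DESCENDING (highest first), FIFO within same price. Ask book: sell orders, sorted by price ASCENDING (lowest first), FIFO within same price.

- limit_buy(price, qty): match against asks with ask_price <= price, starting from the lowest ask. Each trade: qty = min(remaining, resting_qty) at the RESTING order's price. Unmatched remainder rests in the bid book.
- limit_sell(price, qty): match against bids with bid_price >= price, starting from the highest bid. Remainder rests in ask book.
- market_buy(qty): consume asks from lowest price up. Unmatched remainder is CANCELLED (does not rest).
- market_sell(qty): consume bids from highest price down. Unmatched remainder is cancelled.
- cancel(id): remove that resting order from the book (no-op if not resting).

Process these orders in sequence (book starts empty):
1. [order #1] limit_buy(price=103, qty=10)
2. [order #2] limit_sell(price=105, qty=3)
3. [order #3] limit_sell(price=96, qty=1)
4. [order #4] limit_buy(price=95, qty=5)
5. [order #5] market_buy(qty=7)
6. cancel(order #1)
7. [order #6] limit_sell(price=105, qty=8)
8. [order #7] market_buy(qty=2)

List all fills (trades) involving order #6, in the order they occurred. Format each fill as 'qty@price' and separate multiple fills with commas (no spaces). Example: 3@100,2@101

After op 1 [order #1] limit_buy(price=103, qty=10): fills=none; bids=[#1:10@103] asks=[-]
After op 2 [order #2] limit_sell(price=105, qty=3): fills=none; bids=[#1:10@103] asks=[#2:3@105]
After op 3 [order #3] limit_sell(price=96, qty=1): fills=#1x#3:1@103; bids=[#1:9@103] asks=[#2:3@105]
After op 4 [order #4] limit_buy(price=95, qty=5): fills=none; bids=[#1:9@103 #4:5@95] asks=[#2:3@105]
After op 5 [order #5] market_buy(qty=7): fills=#5x#2:3@105; bids=[#1:9@103 #4:5@95] asks=[-]
After op 6 cancel(order #1): fills=none; bids=[#4:5@95] asks=[-]
After op 7 [order #6] limit_sell(price=105, qty=8): fills=none; bids=[#4:5@95] asks=[#6:8@105]
After op 8 [order #7] market_buy(qty=2): fills=#7x#6:2@105; bids=[#4:5@95] asks=[#6:6@105]

Answer: 2@105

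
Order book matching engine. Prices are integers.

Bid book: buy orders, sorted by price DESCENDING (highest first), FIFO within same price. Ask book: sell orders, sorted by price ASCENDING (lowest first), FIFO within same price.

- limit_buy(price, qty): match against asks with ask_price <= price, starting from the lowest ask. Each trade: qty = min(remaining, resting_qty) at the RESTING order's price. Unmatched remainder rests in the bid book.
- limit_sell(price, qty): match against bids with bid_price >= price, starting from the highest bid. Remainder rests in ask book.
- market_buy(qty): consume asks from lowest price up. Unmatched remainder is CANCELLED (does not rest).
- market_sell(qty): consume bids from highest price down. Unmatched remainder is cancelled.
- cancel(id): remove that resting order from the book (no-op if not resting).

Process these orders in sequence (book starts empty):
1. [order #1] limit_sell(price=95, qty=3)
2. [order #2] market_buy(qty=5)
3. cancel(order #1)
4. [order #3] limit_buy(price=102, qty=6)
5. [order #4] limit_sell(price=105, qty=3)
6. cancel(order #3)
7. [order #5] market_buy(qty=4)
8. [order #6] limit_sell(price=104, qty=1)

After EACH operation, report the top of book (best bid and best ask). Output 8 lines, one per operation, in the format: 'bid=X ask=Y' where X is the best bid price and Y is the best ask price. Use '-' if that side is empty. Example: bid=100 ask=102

After op 1 [order #1] limit_sell(price=95, qty=3): fills=none; bids=[-] asks=[#1:3@95]
After op 2 [order #2] market_buy(qty=5): fills=#2x#1:3@95; bids=[-] asks=[-]
After op 3 cancel(order #1): fills=none; bids=[-] asks=[-]
After op 4 [order #3] limit_buy(price=102, qty=6): fills=none; bids=[#3:6@102] asks=[-]
After op 5 [order #4] limit_sell(price=105, qty=3): fills=none; bids=[#3:6@102] asks=[#4:3@105]
After op 6 cancel(order #3): fills=none; bids=[-] asks=[#4:3@105]
After op 7 [order #5] market_buy(qty=4): fills=#5x#4:3@105; bids=[-] asks=[-]
After op 8 [order #6] limit_sell(price=104, qty=1): fills=none; bids=[-] asks=[#6:1@104]

Answer: bid=- ask=95
bid=- ask=-
bid=- ask=-
bid=102 ask=-
bid=102 ask=105
bid=- ask=105
bid=- ask=-
bid=- ask=104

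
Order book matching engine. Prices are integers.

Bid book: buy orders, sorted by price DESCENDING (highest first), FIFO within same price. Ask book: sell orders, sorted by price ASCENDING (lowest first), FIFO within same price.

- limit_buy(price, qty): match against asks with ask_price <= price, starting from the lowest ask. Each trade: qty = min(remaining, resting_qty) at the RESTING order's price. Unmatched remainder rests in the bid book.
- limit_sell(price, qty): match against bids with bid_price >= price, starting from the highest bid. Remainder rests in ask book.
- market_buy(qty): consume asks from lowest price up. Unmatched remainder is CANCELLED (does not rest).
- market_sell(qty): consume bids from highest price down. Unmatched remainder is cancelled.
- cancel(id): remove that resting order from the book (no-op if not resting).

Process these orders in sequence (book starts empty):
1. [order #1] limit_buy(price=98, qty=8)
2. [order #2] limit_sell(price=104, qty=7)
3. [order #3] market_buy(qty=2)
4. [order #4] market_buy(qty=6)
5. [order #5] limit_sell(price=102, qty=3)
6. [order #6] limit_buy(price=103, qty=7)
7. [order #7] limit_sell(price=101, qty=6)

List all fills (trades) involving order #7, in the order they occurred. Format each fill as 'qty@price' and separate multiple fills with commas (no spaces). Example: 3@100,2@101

Answer: 4@103

Derivation:
After op 1 [order #1] limit_buy(price=98, qty=8): fills=none; bids=[#1:8@98] asks=[-]
After op 2 [order #2] limit_sell(price=104, qty=7): fills=none; bids=[#1:8@98] asks=[#2:7@104]
After op 3 [order #3] market_buy(qty=2): fills=#3x#2:2@104; bids=[#1:8@98] asks=[#2:5@104]
After op 4 [order #4] market_buy(qty=6): fills=#4x#2:5@104; bids=[#1:8@98] asks=[-]
After op 5 [order #5] limit_sell(price=102, qty=3): fills=none; bids=[#1:8@98] asks=[#5:3@102]
After op 6 [order #6] limit_buy(price=103, qty=7): fills=#6x#5:3@102; bids=[#6:4@103 #1:8@98] asks=[-]
After op 7 [order #7] limit_sell(price=101, qty=6): fills=#6x#7:4@103; bids=[#1:8@98] asks=[#7:2@101]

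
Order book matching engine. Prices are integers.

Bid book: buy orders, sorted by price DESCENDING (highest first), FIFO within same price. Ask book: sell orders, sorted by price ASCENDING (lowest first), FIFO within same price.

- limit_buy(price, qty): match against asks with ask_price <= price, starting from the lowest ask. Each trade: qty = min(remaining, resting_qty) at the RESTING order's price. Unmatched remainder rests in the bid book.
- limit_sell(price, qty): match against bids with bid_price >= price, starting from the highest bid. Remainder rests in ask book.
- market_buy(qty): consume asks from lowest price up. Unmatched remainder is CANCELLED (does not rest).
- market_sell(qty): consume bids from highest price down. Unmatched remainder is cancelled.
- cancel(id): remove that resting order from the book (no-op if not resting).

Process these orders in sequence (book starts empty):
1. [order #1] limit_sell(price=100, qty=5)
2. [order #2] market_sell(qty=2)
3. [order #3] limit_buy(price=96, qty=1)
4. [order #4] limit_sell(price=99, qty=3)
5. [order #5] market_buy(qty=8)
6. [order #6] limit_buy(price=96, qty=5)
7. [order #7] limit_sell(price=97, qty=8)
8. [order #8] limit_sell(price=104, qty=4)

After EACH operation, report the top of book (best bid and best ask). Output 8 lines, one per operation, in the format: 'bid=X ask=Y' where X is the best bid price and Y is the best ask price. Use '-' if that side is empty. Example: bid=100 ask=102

Answer: bid=- ask=100
bid=- ask=100
bid=96 ask=100
bid=96 ask=99
bid=96 ask=-
bid=96 ask=-
bid=96 ask=97
bid=96 ask=97

Derivation:
After op 1 [order #1] limit_sell(price=100, qty=5): fills=none; bids=[-] asks=[#1:5@100]
After op 2 [order #2] market_sell(qty=2): fills=none; bids=[-] asks=[#1:5@100]
After op 3 [order #3] limit_buy(price=96, qty=1): fills=none; bids=[#3:1@96] asks=[#1:5@100]
After op 4 [order #4] limit_sell(price=99, qty=3): fills=none; bids=[#3:1@96] asks=[#4:3@99 #1:5@100]
After op 5 [order #5] market_buy(qty=8): fills=#5x#4:3@99 #5x#1:5@100; bids=[#3:1@96] asks=[-]
After op 6 [order #6] limit_buy(price=96, qty=5): fills=none; bids=[#3:1@96 #6:5@96] asks=[-]
After op 7 [order #7] limit_sell(price=97, qty=8): fills=none; bids=[#3:1@96 #6:5@96] asks=[#7:8@97]
After op 8 [order #8] limit_sell(price=104, qty=4): fills=none; bids=[#3:1@96 #6:5@96] asks=[#7:8@97 #8:4@104]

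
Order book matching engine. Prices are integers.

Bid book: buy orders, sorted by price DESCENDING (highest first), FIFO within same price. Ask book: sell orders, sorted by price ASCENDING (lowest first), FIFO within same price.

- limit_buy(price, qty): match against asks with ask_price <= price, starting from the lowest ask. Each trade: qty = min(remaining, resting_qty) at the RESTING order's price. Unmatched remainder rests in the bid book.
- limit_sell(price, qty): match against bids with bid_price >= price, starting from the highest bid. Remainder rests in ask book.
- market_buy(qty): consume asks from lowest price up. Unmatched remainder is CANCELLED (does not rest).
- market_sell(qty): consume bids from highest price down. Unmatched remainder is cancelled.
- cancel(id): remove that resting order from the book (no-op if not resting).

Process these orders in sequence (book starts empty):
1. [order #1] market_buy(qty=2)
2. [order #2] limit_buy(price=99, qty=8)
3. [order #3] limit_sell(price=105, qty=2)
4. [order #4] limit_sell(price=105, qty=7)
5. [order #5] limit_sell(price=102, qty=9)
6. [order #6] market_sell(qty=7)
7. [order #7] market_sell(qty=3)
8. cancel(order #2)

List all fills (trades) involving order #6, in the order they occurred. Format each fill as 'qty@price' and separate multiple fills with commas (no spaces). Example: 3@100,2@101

After op 1 [order #1] market_buy(qty=2): fills=none; bids=[-] asks=[-]
After op 2 [order #2] limit_buy(price=99, qty=8): fills=none; bids=[#2:8@99] asks=[-]
After op 3 [order #3] limit_sell(price=105, qty=2): fills=none; bids=[#2:8@99] asks=[#3:2@105]
After op 4 [order #4] limit_sell(price=105, qty=7): fills=none; bids=[#2:8@99] asks=[#3:2@105 #4:7@105]
After op 5 [order #5] limit_sell(price=102, qty=9): fills=none; bids=[#2:8@99] asks=[#5:9@102 #3:2@105 #4:7@105]
After op 6 [order #6] market_sell(qty=7): fills=#2x#6:7@99; bids=[#2:1@99] asks=[#5:9@102 #3:2@105 #4:7@105]
After op 7 [order #7] market_sell(qty=3): fills=#2x#7:1@99; bids=[-] asks=[#5:9@102 #3:2@105 #4:7@105]
After op 8 cancel(order #2): fills=none; bids=[-] asks=[#5:9@102 #3:2@105 #4:7@105]

Answer: 7@99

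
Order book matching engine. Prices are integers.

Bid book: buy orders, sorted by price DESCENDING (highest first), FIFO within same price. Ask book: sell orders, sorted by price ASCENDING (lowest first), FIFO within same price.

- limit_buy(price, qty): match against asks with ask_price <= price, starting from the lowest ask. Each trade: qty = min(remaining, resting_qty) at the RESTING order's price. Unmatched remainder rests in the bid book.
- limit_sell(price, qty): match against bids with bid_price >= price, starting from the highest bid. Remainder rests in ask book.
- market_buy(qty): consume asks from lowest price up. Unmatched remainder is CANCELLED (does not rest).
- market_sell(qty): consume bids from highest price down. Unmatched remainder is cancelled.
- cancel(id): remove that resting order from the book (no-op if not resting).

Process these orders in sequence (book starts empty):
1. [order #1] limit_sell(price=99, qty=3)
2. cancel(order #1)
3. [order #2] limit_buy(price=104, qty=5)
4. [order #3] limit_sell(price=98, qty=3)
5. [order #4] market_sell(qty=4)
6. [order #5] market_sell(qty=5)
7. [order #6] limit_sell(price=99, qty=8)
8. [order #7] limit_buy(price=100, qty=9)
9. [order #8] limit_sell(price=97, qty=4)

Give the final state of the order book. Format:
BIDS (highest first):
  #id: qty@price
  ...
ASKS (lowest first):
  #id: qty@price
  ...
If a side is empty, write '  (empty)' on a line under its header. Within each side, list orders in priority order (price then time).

Answer: BIDS (highest first):
  (empty)
ASKS (lowest first):
  #8: 3@97

Derivation:
After op 1 [order #1] limit_sell(price=99, qty=3): fills=none; bids=[-] asks=[#1:3@99]
After op 2 cancel(order #1): fills=none; bids=[-] asks=[-]
After op 3 [order #2] limit_buy(price=104, qty=5): fills=none; bids=[#2:5@104] asks=[-]
After op 4 [order #3] limit_sell(price=98, qty=3): fills=#2x#3:3@104; bids=[#2:2@104] asks=[-]
After op 5 [order #4] market_sell(qty=4): fills=#2x#4:2@104; bids=[-] asks=[-]
After op 6 [order #5] market_sell(qty=5): fills=none; bids=[-] asks=[-]
After op 7 [order #6] limit_sell(price=99, qty=8): fills=none; bids=[-] asks=[#6:8@99]
After op 8 [order #7] limit_buy(price=100, qty=9): fills=#7x#6:8@99; bids=[#7:1@100] asks=[-]
After op 9 [order #8] limit_sell(price=97, qty=4): fills=#7x#8:1@100; bids=[-] asks=[#8:3@97]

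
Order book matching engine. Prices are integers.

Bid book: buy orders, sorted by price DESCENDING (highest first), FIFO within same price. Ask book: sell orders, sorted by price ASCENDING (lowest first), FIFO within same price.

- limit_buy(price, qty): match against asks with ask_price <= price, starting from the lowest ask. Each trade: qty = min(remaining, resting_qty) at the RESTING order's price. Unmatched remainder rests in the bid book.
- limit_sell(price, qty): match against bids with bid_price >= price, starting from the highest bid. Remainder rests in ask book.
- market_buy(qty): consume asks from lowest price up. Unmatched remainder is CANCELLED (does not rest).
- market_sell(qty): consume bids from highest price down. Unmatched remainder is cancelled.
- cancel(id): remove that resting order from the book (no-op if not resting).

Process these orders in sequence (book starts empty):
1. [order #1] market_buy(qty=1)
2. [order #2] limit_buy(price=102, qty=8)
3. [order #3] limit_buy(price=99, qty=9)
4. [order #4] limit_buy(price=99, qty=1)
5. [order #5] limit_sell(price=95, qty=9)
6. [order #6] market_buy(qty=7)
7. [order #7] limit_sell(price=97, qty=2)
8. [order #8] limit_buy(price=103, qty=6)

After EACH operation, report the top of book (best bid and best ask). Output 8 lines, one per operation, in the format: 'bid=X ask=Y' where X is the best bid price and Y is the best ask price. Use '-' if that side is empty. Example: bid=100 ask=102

Answer: bid=- ask=-
bid=102 ask=-
bid=102 ask=-
bid=102 ask=-
bid=99 ask=-
bid=99 ask=-
bid=99 ask=-
bid=103 ask=-

Derivation:
After op 1 [order #1] market_buy(qty=1): fills=none; bids=[-] asks=[-]
After op 2 [order #2] limit_buy(price=102, qty=8): fills=none; bids=[#2:8@102] asks=[-]
After op 3 [order #3] limit_buy(price=99, qty=9): fills=none; bids=[#2:8@102 #3:9@99] asks=[-]
After op 4 [order #4] limit_buy(price=99, qty=1): fills=none; bids=[#2:8@102 #3:9@99 #4:1@99] asks=[-]
After op 5 [order #5] limit_sell(price=95, qty=9): fills=#2x#5:8@102 #3x#5:1@99; bids=[#3:8@99 #4:1@99] asks=[-]
After op 6 [order #6] market_buy(qty=7): fills=none; bids=[#3:8@99 #4:1@99] asks=[-]
After op 7 [order #7] limit_sell(price=97, qty=2): fills=#3x#7:2@99; bids=[#3:6@99 #4:1@99] asks=[-]
After op 8 [order #8] limit_buy(price=103, qty=6): fills=none; bids=[#8:6@103 #3:6@99 #4:1@99] asks=[-]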